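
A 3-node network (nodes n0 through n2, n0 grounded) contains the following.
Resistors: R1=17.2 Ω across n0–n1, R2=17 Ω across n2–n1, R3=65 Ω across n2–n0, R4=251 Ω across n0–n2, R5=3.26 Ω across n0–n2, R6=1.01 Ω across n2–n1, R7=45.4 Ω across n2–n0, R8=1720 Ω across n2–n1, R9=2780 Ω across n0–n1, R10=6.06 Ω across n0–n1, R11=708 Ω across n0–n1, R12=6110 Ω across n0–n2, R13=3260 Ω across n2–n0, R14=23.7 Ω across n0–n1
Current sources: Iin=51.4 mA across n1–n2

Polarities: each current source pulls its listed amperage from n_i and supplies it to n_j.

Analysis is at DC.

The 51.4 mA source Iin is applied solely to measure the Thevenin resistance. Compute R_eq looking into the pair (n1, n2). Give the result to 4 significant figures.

Element admittances at DC:
  Y(R1) = 0.05814 S between n0,n1
  Y(R2) = 0.05882 S between n2,n1
  Y(R3) = 0.01538 S between n2,n0
  Y(R4) = 0.003984 S between n0,n2
  Y(R5) = 0.3067 S between n0,n2
  Y(R6) = 0.9901 S between n2,n1
  Y(R7) = 0.02203 S between n2,n0
  Y(R8) = 0.0005814 S between n2,n1
  Y(R9) = 0.0003597 S between n0,n1
  Y(R10) = 0.1650 S between n0,n1
  Y(R11) = 0.001412 S between n0,n1
  Y(R12) = 0.0001637 S between n0,n2
  Y(R13) = 0.0003067 S between n2,n0
  Y(R14) = 0.04219 S between n0,n1
  Iin: injects 0.0514 A into n2 (from n1)
Assemble and solve the 2×2 MNA system:
  V(n1)=-0.02424  V(n2)=0.01857

R_eq = 0.8328 Ω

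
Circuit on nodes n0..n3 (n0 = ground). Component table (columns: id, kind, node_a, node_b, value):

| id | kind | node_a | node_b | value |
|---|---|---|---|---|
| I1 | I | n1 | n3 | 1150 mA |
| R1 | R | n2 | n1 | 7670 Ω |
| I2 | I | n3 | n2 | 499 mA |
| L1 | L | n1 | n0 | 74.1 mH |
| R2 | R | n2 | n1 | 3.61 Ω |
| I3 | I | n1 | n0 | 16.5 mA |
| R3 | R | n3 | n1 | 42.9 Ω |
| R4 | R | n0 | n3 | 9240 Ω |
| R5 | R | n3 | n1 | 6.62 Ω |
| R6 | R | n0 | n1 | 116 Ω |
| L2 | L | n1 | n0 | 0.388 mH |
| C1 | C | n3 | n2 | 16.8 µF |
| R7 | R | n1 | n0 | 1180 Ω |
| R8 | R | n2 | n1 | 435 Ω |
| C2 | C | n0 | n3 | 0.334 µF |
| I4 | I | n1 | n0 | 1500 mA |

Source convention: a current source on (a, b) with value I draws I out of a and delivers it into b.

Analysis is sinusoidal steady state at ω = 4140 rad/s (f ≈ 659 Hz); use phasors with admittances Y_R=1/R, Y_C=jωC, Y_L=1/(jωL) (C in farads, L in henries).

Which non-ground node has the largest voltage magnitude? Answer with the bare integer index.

3

Element admittances at ω=4140 rad/s:
  I1: injects 1.15 A into n3 (from n1)
  Y(R1) = 0.0001304+0.000j S between n2,n1
  I2: injects 0.499 A into n2 (from n3)
  Y(L1) = 0.000-0.003260j S between n1,n0
  Y(R2) = 0.2770+0.000j S between n2,n1
  I3: injects 0.0165 A into n0 (from n1)
  Y(R3) = 0.02331+0.000j S between n3,n1
  Y(R4) = 0.0001082+0.000j S between n0,n3
  Y(R5) = 0.1511+0.000j S between n3,n1
  Y(R6) = 0.008621+0.000j S between n0,n1
  Y(L2) = 0.000-0.6225j S between n1,n0
  Y(C1) = 0.000+0.06955j S between n3,n2
  Y(R7) = 0.0008475+0.000j S between n1,n0
  Y(R8) = 0.002299+0.000j S between n2,n1
  Y(C2) = 0.000+0.001383j S between n0,n3
  I4: injects 1.5 A into n0 (from n1)
Assemble and solve the 3×3 MNA system:
  V(n1)=-0.02994-2.430j  V(n2)=1.978-2.096j  V(n3)=3.321-2.990j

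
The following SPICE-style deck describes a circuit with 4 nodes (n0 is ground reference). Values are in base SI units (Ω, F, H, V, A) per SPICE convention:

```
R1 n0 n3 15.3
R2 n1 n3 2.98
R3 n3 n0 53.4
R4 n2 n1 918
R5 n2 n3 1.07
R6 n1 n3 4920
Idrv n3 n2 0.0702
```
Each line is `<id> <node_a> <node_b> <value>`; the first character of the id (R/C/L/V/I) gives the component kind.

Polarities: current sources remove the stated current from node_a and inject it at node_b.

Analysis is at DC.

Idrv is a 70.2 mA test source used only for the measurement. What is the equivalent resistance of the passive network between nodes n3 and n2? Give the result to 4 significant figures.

R_eq = 1.069 Ω

Apply KCL at each of the 3 non-ground nodes and solve the resulting linear system.
Node n1: branches {R2, R4, R6} → V_1 = 0.0002426
Node n2: branches {R4, R5, Idrv} → V_2 = 0.07503
Node n3: branches {R1, R2, R3, R5, R6, Idrv} → V_3 = 0.000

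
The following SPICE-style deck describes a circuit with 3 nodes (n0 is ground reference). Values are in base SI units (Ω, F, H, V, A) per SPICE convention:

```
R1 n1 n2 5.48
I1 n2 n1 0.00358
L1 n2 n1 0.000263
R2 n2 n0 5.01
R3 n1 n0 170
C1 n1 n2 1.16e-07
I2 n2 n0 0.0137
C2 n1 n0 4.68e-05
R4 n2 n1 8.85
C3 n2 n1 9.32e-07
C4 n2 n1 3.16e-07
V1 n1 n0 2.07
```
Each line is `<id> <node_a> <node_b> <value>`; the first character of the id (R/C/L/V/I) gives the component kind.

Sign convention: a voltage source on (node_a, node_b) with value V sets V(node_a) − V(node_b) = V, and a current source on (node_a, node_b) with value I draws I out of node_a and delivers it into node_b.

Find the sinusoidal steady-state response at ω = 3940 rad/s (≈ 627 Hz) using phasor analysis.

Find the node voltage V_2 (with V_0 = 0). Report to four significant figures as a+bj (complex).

1.887-0.3543j V

Element admittances at ω=3940 rad/s:
  Y(R1) = 0.1825+0.000j S between n1,n2
  I1: injects 0.00358 A into n1 (from n2)
  Y(L1) = 0.000-0.9650j S between n2,n1
  Y(R2) = 0.1996+0.000j S between n2,n0
  Y(R3) = 0.005882+0.000j S between n1,n0
  Y(C1) = 0.000+0.0004570j S between n1,n2
  I2: injects 0.0137 A into n0 (from n2)
  Y(C2) = 0.000+0.1844j S between n1,n0
  Y(R4) = 0.1130+0.000j S between n2,n1
  Y(C3) = 0.000+0.003672j S between n2,n1
  Y(C4) = 0.000+0.001245j S between n2,n1
  V1: constraint V(n1)−V(n0) = 2.07
Assemble and solve the 3×3 MNA system:
  V(n1)=2.070+0.000j  V(n2)=1.887-0.3543j
  i(V1)=-0.4026-0.3110j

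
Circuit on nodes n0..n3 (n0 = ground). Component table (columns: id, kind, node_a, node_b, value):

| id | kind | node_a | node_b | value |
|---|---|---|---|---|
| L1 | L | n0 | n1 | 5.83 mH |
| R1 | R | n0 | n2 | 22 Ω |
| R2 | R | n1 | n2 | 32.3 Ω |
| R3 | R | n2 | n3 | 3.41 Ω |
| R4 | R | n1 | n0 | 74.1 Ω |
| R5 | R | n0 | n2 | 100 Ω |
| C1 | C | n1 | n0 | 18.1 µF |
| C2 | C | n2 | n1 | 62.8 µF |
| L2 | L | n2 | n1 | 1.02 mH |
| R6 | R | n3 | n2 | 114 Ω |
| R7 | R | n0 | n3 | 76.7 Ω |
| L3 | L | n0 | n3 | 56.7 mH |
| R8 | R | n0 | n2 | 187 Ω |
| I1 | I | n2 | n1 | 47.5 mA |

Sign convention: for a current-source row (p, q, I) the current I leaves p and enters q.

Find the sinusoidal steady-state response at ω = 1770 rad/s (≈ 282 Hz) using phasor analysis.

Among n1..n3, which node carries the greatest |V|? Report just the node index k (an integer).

1

MNA unknowns: 3 node voltages V₁..V_3
L1: Y=0.000-0.09691j on G[0,1]
R1: Y=0.04545+0.000j on G[0,2]
R2: Y=0.03096+0.000j on G[1,2]
R3: Y=0.2933+0.000j on G[2,3]
R4: Y=0.01350+0.000j on G[1,0]
R5: Y=0.01000+0.000j on G[0,2]
C1: Y=0.000+0.03204j on G[1,0]
C2: Y=0.000+0.1112j on G[2,1]
L2: Y=0.000-0.5539j on G[2,1]
R6: Y=0.008772+0.000j on G[3,2]
R7: Y=0.01304+0.000j on G[0,3]
L3: Y=0.000-0.009964j on G[0,3]
R8: Y=0.005348+0.000j on G[0,2]
I1: z[2]−=0.0475, z[1]+=0.0475
solve → V1=-0.02820+0.05812j, V2=-0.04101-0.04062j, V3=-0.03804-0.04014j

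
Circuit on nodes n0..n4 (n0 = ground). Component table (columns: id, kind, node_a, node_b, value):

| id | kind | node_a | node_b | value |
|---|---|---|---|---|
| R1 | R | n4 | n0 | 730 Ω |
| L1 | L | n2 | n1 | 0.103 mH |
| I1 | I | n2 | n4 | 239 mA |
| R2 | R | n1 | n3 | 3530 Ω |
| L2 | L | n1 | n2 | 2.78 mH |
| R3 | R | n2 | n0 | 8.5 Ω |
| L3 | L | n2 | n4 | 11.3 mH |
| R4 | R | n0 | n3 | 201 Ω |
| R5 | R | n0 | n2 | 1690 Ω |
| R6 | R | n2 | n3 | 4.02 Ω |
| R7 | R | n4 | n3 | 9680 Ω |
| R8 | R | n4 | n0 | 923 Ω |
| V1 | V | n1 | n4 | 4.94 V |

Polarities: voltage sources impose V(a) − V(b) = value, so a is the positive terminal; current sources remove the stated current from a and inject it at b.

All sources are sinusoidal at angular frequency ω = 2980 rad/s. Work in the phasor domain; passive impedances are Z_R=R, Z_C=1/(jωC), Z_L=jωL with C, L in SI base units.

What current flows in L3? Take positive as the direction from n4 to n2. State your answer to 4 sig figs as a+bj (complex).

MNA unknowns: 4 node voltages V₁..V_4 plus 1 source current (V1)
R1: Y=0.001370+0.000j on G[4,0]
L1: Y=0.000-3.258j on G[2,1]
I1: z[2]−=0.239, z[4]+=0.239
R2: Y=0.0002833+0.000j on G[1,3]
L2: Y=0.000-0.1207j on G[1,2]
R3: Y=0.1176+0.000j on G[2,0]
L3: Y=0.000-0.02970j on G[2,4]
R4: Y=0.004975+0.000j on G[0,3]
R5: Y=0.0005917+0.000j on G[0,2]
R6: Y=0.2488+0.000j on G[2,3]
R7: Y=0.0001033+0.000j on G[4,3]
R8: Y=0.001083+0.000j on G[4,0]
V1: row V1−V4=4.94, i_V1 at 1,4
solve → V1=0.1389+0.07228j, V2=0.09575-0.001445j, V3=0.09193-0.001304j, V4=-4.801+0.07228j
aux → i_V1=-0.2491+0.1456j

0.002189+0.1454j A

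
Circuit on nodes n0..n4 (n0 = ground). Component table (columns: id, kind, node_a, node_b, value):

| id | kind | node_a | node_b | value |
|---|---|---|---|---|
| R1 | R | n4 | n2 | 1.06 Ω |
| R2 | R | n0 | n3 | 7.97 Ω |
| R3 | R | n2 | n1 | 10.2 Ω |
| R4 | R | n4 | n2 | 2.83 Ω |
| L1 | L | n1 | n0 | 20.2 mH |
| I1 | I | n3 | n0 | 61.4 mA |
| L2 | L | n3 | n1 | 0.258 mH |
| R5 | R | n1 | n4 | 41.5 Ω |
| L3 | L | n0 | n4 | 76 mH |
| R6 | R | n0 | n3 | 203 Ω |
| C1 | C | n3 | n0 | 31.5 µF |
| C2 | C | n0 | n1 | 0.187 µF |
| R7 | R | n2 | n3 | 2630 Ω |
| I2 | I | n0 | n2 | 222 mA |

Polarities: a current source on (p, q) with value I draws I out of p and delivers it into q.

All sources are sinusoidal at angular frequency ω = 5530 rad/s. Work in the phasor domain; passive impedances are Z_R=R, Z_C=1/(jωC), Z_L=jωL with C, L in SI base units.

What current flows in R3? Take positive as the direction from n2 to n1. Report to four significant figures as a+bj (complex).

0.1787+0.004142j A

Element admittances at ω=5530 rad/s:
  Y(R1) = 0.9434+0.000j S between n4,n2
  Y(R2) = 0.1255+0.000j S between n0,n3
  Y(R3) = 0.09804+0.000j S between n2,n1
  Y(R4) = 0.3534+0.000j S between n4,n2
  Y(L1) = 0.000-0.008952j S between n1,n0
  I1: injects 0.0614 A into n0 (from n3)
  Y(L2) = 0.000-0.7009j S between n3,n1
  Y(R5) = 0.02410+0.000j S between n1,n4
  Y(L3) = 0.000-0.002379j S between n0,n4
  Y(R6) = 0.004926+0.000j S between n0,n3
  Y(C1) = 0.000+0.1742j S between n3,n0
  Y(C2) = 0.000+0.001034j S between n0,n1
  Y(R7) = 0.0003802+0.000j S between n2,n3
  I2: injects 0.222 A into n2 (from n0)
Assemble and solve the 4×4 MNA system:
  V(n1)=0.4699-0.2557j  V(n2)=2.293-0.2135j  V(n3)=0.4827-0.5751j  V(n4)=2.260-0.2102j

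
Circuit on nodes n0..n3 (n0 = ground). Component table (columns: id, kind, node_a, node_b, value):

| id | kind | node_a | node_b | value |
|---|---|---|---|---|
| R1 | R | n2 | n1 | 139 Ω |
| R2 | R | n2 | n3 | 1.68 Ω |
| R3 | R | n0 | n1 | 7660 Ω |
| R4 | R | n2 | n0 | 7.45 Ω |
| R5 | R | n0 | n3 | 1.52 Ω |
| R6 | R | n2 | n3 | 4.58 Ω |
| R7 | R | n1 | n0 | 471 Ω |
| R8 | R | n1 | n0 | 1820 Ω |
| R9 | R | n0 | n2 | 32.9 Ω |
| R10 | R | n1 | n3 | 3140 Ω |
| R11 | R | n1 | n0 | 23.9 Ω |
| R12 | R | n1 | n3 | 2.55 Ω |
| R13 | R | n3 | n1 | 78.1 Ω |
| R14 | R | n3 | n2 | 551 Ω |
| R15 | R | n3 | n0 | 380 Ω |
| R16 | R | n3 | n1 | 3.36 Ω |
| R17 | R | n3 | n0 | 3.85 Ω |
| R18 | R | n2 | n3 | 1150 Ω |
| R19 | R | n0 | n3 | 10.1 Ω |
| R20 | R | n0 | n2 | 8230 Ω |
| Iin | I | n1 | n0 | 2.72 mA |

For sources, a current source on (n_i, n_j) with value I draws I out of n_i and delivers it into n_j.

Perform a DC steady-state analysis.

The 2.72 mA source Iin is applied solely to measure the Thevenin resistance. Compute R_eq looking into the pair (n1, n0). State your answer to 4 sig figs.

R_eq = 2.061 Ω

MNA unknowns: 3 node voltages V₁..V_3
R1: Y=0.007194 on G[2,1]
R2: Y=0.5952 on G[2,3]
R3: Y=0.0001305 on G[0,1]
R4: Y=0.1342 on G[2,0]
R5: Y=0.6579 on G[0,3]
R6: Y=0.2183 on G[2,3]
R7: Y=0.002123 on G[1,0]
R8: Y=0.0005495 on G[1,0]
R9: Y=0.03040 on G[0,2]
R10: Y=0.0003185 on G[1,3]
R11: Y=0.04184 on G[1,0]
R12: Y=0.3922 on G[1,3]
R13: Y=0.01280 on G[3,1]
R14: Y=0.001815 on G[3,2]
R15: Y=0.002632 on G[3,0]
R16: Y=0.2976 on G[3,1]
R17: Y=0.2597 on G[3,0]
R18: Y=0.0008696 on G[2,3]
R19: Y=0.09901 on G[0,3]
R20: Y=0.0001215 on G[0,2]
Iin: z[1]−=0.00272, z[0]+=0.00272
solve → V1=-0.005606, V2=-0.001802, V3=-0.002132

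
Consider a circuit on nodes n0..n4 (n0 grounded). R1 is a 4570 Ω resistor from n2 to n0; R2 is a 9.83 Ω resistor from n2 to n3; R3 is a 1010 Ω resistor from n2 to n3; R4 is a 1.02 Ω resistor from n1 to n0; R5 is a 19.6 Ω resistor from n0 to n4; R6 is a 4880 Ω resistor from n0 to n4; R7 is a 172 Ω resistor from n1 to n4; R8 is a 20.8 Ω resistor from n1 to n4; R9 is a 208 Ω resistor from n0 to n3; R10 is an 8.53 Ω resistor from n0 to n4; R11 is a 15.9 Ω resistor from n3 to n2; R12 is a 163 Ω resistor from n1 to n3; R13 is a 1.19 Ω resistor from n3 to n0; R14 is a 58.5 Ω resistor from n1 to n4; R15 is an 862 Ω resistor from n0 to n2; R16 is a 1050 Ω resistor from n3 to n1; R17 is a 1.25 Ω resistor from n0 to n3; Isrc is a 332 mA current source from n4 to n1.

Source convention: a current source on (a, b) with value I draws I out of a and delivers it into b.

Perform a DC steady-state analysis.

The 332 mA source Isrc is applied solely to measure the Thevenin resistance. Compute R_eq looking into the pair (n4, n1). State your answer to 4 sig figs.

Apply KCL at each of the 4 non-ground nodes and solve the resulting linear system.
Node n1: branches {R4, R7, R8, R12, R14, R16, Isrc} → V_1 = 0.2252
Node n2: branches {R1, R2, R3, R11, R15} → V_2 = 0.0009571
Node n3: branches {R2, R3, R9, R11, R12, R13, R16, R17} → V_3 = 0.0009650
Node n4: branches {R5, R6, R7, R8, R10, R14, Isrc} → V_4 = -1.320

R_eq = 4.653 Ω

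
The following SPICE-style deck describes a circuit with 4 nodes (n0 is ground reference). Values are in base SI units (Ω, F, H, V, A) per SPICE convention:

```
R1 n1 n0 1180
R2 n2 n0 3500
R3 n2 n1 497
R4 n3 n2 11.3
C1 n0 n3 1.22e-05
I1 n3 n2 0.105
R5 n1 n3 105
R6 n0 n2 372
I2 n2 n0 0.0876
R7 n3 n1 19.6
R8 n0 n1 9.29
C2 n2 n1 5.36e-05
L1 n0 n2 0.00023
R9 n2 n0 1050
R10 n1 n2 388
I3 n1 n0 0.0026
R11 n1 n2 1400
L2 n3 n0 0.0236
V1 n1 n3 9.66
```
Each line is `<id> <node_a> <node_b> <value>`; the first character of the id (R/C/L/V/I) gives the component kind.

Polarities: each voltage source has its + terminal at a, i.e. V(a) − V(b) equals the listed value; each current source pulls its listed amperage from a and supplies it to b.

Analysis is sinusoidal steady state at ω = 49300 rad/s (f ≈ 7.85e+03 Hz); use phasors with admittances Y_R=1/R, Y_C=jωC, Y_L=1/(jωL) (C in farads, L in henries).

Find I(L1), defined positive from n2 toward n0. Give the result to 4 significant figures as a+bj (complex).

0.2712-0.9838j A

Apply KCL at each of the 3 non-ground nodes and solve the resulting linear system.
Node n1: branches {R1, R3, R5, R7, R8, C2, R10, I3, R11, V1} → V_1 = 10.80+2.626j
Node n2: branches {R2, R3, R4, I1, R6, I2, C2, L1, R9, R10, R11} → V_2 = 11.16+3.075j
Node n3: branches {R4, C1, I1, R5, R7, L2, V1} → V_3 = 1.144+2.626j
Source currents: i(V1)=-2.943+0.6471j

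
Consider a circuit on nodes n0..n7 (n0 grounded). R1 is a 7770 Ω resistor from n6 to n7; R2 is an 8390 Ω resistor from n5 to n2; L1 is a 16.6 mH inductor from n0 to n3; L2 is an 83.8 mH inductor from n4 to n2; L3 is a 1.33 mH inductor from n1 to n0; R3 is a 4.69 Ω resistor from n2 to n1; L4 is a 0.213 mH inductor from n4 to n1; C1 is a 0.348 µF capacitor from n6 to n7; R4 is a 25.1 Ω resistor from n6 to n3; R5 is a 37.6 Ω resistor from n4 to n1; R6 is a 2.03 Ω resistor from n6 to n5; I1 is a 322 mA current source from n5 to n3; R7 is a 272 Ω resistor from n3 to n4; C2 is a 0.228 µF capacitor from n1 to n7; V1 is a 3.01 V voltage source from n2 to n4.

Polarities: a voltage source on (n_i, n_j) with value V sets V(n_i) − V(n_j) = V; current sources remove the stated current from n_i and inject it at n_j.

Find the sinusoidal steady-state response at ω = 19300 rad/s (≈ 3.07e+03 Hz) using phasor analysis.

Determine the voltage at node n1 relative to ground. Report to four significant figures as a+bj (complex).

0.06053-0.2993j V

MNA unknowns: 7 node voltages V₁..V_7 plus 1 source current (V1)
R1: Y=0.0001287+0.000j on G[6,7]
R2: Y=0.0001192+0.000j on G[5,2]
L1: Y=0.000-0.003121j on G[0,3]
L2: Y=0.000-0.0006183j on G[4,2]
L3: Y=0.000-0.03896j on G[1,0]
R3: Y=0.2132+0.000j on G[2,1]
L4: Y=0.000-0.2433j on G[4,1]
C1: Y=0.000+0.006716j on G[6,7]
R4: Y=0.03984+0.000j on G[6,3]
R5: Y=0.02660+0.000j on G[4,1]
R6: Y=0.4926+0.000j on G[6,5]
I1: z[5]−=0.322, z[3]+=0.322
R7: Y=0.003676+0.000j on G[3,4]
C2: Y=0.000+0.004400j on G[1,7]
V1: row V2−V4=3.01, i_V1 at 2,4
solve → V1=0.06053-0.2993j, V2=1.711-1.594j, V3=-0.7555+3.736j, V4=-1.299-1.594j, V5=-9.146+4.286j, V6=-8.495+4.287j, V7=-5.088+2.511j
aux → i_V1=-0.3531+0.2786j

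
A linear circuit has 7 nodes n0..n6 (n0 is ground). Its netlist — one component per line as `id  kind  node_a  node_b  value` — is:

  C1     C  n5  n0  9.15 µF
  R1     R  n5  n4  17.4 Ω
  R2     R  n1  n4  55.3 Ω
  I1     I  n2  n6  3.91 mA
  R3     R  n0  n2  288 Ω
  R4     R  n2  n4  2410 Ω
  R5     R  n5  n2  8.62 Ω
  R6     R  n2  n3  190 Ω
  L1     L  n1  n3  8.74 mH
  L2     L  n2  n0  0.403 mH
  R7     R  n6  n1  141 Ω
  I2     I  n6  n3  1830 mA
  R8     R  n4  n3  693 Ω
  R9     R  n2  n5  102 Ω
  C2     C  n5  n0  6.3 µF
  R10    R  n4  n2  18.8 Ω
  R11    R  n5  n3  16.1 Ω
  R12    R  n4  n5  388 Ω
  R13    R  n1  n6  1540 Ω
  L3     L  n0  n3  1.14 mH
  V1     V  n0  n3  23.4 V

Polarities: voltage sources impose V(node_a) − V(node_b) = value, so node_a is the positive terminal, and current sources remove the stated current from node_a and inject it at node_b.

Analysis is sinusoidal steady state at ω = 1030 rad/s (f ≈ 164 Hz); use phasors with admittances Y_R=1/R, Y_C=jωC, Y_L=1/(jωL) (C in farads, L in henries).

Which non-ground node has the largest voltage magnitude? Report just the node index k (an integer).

Element admittances at ω=1030 rad/s:
  Y(C1) = 0.000+0.009425j S between n5,n0
  Y(R1) = 0.05747+0.000j S between n5,n4
  Y(R2) = 0.01808+0.000j S between n1,n4
  I1: injects 0.00391 A into n6 (from n2)
  Y(R3) = 0.003472+0.000j S between n0,n2
  Y(R4) = 0.0004149+0.000j S between n2,n4
  Y(R5) = 0.1160+0.000j S between n5,n2
  Y(R6) = 0.005263+0.000j S between n2,n3
  Y(L1) = 0.000-0.1111j S between n1,n3
  Y(L2) = 0.000-2.409j S between n2,n0
  Y(R7) = 0.007092+0.000j S between n6,n1
  I2: injects 1.83 A into n3 (from n6)
  Y(R8) = 0.001443+0.000j S between n4,n3
  Y(R9) = 0.009804+0.000j S between n2,n5
  Y(C2) = 0.000+0.006489j S between n5,n0
  Y(R10) = 0.05319+0.000j S between n4,n2
  Y(R11) = 0.06211+0.000j S between n5,n3
  Y(R12) = 0.002577+0.000j S between n4,n5
  Y(R13) = 0.0006494+0.000j S between n1,n6
  Y(L3) = 0.000-0.8516j S between n0,n3
  V1: constraint V(n0)−V(n3) = 23.4
Assemble and solve the 7×7 MNA system:
  V(n1)=-25.23-13.49j  V(n2)=0.02133-0.6087j  V(n3)=-23.40+0.000j  V(n4)=-7.094-2.240j  V(n5)=-7.591-0.3642j  V(n6)=-261.1-13.49j
  i(V1)=-1.461+19.75j

6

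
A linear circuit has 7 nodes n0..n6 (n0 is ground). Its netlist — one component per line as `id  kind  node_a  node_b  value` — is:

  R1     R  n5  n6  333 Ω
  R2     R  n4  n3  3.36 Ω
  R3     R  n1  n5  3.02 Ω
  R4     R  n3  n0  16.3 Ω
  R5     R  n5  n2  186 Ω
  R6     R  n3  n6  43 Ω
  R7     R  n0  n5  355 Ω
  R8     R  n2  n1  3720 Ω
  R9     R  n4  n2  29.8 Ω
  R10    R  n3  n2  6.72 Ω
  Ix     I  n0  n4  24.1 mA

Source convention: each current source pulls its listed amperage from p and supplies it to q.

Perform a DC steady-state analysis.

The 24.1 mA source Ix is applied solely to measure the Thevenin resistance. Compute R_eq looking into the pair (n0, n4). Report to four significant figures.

Apply KCL at each of the 6 non-ground nodes and solve the resulting linear system.
Node n1: branches {R3, R8} → V_1 = 0.2888
Node n2: branches {R5, R8, R9, R10} → V_2 = 0.3900
Node n3: branches {R2, R4, R6, R10} → V_3 = 0.3796
Node n4: branches {R2, R9, Ix} → V_4 = 0.4534
Node n5: branches {R1, R3, R5, R7} → V_5 = 0.2887
Node n6: branches {R1, R6} → V_6 = 0.3692

R_eq = 18.81 Ω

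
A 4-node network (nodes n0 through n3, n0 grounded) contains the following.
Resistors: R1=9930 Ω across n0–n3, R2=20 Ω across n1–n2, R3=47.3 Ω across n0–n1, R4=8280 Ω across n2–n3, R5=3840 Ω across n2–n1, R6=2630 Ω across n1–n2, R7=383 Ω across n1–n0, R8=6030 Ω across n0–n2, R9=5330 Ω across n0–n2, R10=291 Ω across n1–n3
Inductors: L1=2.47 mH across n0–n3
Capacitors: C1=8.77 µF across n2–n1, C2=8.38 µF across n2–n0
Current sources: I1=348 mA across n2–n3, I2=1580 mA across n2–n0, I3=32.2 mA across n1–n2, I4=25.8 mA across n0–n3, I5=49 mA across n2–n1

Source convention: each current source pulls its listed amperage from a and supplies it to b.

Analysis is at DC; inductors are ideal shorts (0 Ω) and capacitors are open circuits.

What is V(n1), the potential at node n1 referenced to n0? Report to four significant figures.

-69.05 V

MNA unknowns: 3 node voltages V₁..V_3 plus 1 source current (L1)
R1: Y=0.0001007 on G[0,3]
L1: row V0−V3=0, i_L1 at 0,3
C1: Y=0.000 on G[2,1]
R2: Y=0.05000 on G[1,2]
R3: Y=0.02114 on G[0,1]
R4: Y=0.0001208 on G[2,3]
R5: Y=0.0002604 on G[2,1]
R6: Y=0.0003802 on G[1,2]
I1: z[2]−=0.348, z[3]+=0.348
R7: Y=0.002611 on G[1,0]
R8: Y=0.0001658 on G[0,2]
C2: Y=0.000 on G[2,0]
R9: Y=0.0001876 on G[0,2]
I2: z[2]−=1.58, z[0]+=1.58
I3: z[1]−=0.0322, z[2]+=0.0322
R10: Y=0.003436 on G[1,3]
I4: z[0]−=0.0258, z[3]+=0.0258
I5: z[2]−=0.049, z[1]+=0.049
solve → V1=-69.05, V2=-106.5, V3=0.000
aux → i_L1=-0.1236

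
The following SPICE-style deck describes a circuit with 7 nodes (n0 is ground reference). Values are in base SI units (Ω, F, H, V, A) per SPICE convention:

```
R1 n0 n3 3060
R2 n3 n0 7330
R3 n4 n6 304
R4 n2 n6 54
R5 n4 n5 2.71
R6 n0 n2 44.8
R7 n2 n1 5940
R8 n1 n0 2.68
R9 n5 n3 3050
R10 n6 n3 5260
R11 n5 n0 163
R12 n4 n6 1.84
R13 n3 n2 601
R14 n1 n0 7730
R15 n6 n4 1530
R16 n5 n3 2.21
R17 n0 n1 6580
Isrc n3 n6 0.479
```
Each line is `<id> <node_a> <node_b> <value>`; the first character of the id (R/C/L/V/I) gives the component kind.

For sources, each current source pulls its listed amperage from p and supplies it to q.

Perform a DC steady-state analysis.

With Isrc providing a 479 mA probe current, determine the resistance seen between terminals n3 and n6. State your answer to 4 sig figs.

Apply KCL at each of the 6 non-ground nodes and solve the resulting linear system.
Node n1: branches {R7, R8, R14, R17} → V_1 = 0.0001574
Node n2: branches {R4, R6, R7, R13} → V_2 = 0.3492
Node n3: branches {R1, R2, R9, R10, R13, R16, Isrc} → V_3 = -2.162
Node n4: branches {R3, R5, R12, R15} → V_4 = 0.1470
Node n5: branches {R5, R9, R11, R16} → V_5 = -1.117
Node n6: branches {R3, R4, R10, R12, R15, Isrc} → V_6 = 0.9989

R_eq = 6.599 Ω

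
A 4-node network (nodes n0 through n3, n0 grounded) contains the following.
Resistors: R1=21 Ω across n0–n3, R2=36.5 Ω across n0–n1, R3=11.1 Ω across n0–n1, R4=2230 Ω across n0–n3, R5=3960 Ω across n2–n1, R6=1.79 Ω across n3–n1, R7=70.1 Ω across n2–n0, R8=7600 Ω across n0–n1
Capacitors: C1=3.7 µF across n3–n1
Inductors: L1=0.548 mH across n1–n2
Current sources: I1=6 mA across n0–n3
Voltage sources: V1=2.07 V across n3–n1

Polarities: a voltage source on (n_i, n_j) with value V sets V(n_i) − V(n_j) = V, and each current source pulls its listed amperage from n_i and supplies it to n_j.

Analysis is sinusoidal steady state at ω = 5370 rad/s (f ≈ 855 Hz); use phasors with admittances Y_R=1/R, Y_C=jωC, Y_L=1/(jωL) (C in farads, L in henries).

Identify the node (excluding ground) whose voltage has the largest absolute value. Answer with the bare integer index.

3

Element admittances at ω=5370 rad/s:
  Y(R1) = 0.04762+0.000j S between n0,n3
  Y(R2) = 0.02740+0.000j S between n0,n1
  Y(R3) = 0.09009+0.000j S between n0,n1
  Y(R4) = 0.0004484+0.000j S between n0,n3
  Y(R5) = 0.0002525+0.000j S between n2,n1
  Y(C1) = 0.000+0.01987j S between n3,n1
  Y(R6) = 0.5587+0.000j S between n3,n1
  Y(R7) = 0.01427+0.000j S between n2,n0
  Y(L1) = 0.000-0.3398j S between n1,n2
  I1: injects 0.006 A into n3 (from n0)
  Y(R8) = 0.0001316+0.000j S between n0,n1
  V1: constraint V(n3)−V(n1) = 2.07
Assemble and solve the 4×4 MNA system:
  V(n1)=-0.5196-0.001726j  V(n2)=-0.5188+0.02005j  V(n3)=1.550-0.001726j
  i(V1)=-1.225-0.04105j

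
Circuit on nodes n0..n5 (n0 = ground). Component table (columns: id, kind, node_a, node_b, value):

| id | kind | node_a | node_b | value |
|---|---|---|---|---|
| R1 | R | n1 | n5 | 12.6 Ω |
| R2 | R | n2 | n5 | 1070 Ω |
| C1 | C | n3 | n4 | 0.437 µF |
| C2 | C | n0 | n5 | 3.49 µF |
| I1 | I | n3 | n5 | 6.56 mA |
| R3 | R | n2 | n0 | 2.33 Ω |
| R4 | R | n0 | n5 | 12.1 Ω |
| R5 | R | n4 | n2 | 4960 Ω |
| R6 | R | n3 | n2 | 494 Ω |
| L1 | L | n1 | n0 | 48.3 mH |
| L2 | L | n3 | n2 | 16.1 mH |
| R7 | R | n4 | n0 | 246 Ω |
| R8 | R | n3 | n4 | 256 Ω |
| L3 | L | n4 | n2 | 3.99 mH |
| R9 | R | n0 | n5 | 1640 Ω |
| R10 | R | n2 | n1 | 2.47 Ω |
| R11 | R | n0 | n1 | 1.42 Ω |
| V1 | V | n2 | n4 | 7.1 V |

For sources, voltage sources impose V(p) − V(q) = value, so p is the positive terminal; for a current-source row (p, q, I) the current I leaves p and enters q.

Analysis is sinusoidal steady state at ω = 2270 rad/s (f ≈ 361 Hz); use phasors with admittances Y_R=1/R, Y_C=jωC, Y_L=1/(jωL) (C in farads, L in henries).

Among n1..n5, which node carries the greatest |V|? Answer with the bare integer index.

4

Apply KCL at each of the 5 non-ground nodes and solve the resulting linear system.
Node n1: branches {R1, L1, R10, R11} → V_1 = 0.01464-5.171e-05j
Node n2: branches {R2, R3, R5, R6, L2, L3, R10, V1} → V_2 = 0.03370-2.753e-05j
Node n3: branches {C1, I1, R6, L2, R8} → V_3 = 0.009527-1.295j
Node n4: branches {C1, R5, R7, R8, L3, V1} → V_4 = -7.066-2.753e-05j
Node n5: branches {R1, R2, C2, I1, R4, R9} → V_5 = 0.04729-0.002316j
Source currents: i(V1)=-0.05908+0.7819j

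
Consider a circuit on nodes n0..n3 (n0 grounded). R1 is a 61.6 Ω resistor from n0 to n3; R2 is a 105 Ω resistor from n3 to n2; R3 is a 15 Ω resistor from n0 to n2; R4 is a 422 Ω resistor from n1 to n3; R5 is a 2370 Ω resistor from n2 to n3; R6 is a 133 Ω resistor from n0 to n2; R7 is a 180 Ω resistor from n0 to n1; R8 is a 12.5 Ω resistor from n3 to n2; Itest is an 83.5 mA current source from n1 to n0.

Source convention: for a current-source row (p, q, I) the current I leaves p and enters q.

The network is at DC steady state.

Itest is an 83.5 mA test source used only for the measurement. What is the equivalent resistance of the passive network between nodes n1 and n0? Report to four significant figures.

MNA unknowns: 3 node voltages V₁..V_3
R1: Y=0.01623 on G[0,3]
R2: Y=0.009524 on G[3,2]
R3: Y=0.06667 on G[0,2]
R4: Y=0.002370 on G[1,3]
R5: Y=0.0004219 on G[2,3]
R6: Y=0.007519 on G[0,2]
R7: Y=0.005556 on G[0,1]
R8: Y=0.08000 on G[3,2]
Itest: z[1]−=0.0835, z[0]+=0.0835
solve → V1=-10.66, V2=-0.2337, V3=-0.4264

R_eq = 127.7 Ω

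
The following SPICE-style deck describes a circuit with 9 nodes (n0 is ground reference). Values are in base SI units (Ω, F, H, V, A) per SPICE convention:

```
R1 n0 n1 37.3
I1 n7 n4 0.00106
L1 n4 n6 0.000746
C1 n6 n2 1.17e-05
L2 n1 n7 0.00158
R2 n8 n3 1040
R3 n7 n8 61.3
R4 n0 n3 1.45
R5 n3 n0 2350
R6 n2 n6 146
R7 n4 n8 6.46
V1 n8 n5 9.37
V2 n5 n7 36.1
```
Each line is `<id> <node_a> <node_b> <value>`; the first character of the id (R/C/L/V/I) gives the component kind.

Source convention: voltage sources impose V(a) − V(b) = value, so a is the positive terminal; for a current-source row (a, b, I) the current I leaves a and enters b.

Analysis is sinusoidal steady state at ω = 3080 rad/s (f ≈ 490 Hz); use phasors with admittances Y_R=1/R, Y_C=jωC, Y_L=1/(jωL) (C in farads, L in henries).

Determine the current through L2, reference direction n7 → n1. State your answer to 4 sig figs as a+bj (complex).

Element admittances at ω=3080 rad/s:
  Y(R1) = 0.02681+0.000j S between n0,n1
  I1: injects 0.00106 A into n4 (from n7)
  Y(L1) = 0.000-0.4352j S between n4,n6
  Y(C1) = 0.000+0.03604j S between n6,n2
  Y(L2) = 0.000-0.2055j S between n1,n7
  Y(R2) = 0.0009615+0.000j S between n8,n3
  Y(R3) = 0.01631+0.000j S between n7,n8
  Y(R4) = 0.6897+0.000j S between n0,n3
  Y(R5) = 0.0004255+0.000j S between n3,n0
  Y(R6) = 0.006849+0.000j S between n2,n6
  Y(R7) = 0.1548+0.000j S between n4,n8
  V1: constraint V(n8)−V(n5) = 9.37
  V2: constraint V(n5)−V(n7) = 36.1
Assemble and solve the 10×10 MNA system:
  V(n1)=-1.572+0.007092j  V(n2)=43.90-0.1980j  V(n3)=0.06108-0.0002755j  V(n4)=43.90-0.1980j  V(n5)=34.53-0.1980j  V(n6)=43.90-0.1980j  V(n7)=-1.573-0.1980j  V(n8)=43.90-0.1980j
  i(V1)=-0.7829+0.0001901j  i(V2)=-0.7829+0.0001901j

-0.04215+0.0001901j A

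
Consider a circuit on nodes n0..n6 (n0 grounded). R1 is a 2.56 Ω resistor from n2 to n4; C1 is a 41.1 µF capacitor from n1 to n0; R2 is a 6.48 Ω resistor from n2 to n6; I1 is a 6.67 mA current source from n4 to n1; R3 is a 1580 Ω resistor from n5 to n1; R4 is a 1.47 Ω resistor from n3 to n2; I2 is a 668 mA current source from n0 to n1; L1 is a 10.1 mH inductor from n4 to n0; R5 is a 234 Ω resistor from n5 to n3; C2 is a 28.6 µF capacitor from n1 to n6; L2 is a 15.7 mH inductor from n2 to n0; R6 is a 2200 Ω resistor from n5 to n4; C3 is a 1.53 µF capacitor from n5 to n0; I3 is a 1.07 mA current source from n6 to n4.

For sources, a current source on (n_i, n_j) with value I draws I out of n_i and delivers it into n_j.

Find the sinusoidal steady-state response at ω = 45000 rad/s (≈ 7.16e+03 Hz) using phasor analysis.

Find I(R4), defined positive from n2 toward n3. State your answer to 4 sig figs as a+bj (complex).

Apply KCL at each of the 6 non-ground nodes and solve the resulting linear system.
Node n1: branches {C1, I1, R3, I2, C2} → V_1 = 0.0009417-0.3618j
Node n2: branches {R1, R2, R4, L2} → V_2 = -0.02602-0.3478j
Node n3: branches {R4, R5} → V_3 = -0.02603-0.3457j
Node n4: branches {R1, I1, L1, R6, I3} → V_4 = -0.03838-0.3477j
Node n5: branches {R3, R5, R6, C3} → V_5 = -0.02706-0.0002467j
Node n6: branches {R2, C2, I3} → V_6 = 0.002117-0.3576j

4.412e-06-0.001476j A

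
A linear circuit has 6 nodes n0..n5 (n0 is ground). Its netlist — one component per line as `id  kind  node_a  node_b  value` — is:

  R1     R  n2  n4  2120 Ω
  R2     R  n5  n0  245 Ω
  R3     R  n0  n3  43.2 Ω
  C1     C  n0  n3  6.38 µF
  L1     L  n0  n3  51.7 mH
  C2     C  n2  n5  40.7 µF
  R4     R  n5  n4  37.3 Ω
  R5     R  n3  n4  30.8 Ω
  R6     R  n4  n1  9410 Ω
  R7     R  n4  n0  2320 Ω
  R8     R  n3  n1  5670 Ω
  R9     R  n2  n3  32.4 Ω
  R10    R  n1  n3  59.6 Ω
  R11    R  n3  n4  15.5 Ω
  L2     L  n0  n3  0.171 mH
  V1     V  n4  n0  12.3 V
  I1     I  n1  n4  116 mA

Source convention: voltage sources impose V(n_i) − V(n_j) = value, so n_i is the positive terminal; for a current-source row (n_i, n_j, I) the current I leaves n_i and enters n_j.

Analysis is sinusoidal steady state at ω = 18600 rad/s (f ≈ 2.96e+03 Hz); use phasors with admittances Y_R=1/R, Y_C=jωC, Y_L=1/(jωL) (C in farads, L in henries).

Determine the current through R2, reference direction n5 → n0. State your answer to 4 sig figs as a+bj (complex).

MNA unknowns: 5 node voltages V₁..V_5 plus 1 source current (V1)
R1: Y=0.0004717+0.000j on G[2,4]
R2: Y=0.004082+0.000j on G[5,0]
R3: Y=0.02315+0.000j on G[0,3]
C1: Y=0.000+0.1187j on G[0,3]
L1: Y=0.000-0.001040j on G[0,3]
C2: Y=0.000+0.7570j on G[2,5]
R4: Y=0.02681+0.000j on G[5,4]
R5: Y=0.03247+0.000j on G[3,4]
R6: Y=0.0001063+0.000j on G[4,1]
R7: Y=0.0004310+0.000j on G[4,0]
R8: Y=0.0001764+0.000j on G[3,1]
R9: Y=0.03086+0.000j on G[2,3]
R10: Y=0.01678+0.000j on G[1,3]
R11: Y=0.06452+0.000j on G[3,4]
L2: Y=0.000-0.3144j on G[0,3]
V1: row V4−V0=12.3, i_V1 at 4,0
I1: z[1]−=0.116, z[4]+=0.116
solve → V1=-3.788+4.271j, V2=6.899+2.210j, V3=2.953+4.297j, V4=12.30+0.000j, V5=6.815+2.052j
aux → i_V1=-0.9471+0.4733j

0.02782+0.008376j A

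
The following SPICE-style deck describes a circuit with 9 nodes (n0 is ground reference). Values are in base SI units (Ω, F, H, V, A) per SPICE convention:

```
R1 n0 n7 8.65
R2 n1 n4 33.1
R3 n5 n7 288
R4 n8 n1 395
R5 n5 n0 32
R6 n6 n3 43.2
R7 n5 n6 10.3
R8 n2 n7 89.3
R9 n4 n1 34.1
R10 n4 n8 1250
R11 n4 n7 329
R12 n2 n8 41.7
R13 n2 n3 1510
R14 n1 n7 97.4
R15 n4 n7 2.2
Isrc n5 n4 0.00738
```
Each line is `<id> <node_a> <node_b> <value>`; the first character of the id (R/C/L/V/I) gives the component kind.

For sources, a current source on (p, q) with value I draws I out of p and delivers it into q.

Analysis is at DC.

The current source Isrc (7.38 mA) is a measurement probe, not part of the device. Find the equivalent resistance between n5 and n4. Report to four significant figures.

Apply KCL at each of the 8 non-ground nodes and solve the resulting linear system.
Node n1: branches {R2, R4, R9, R14} → V_1 = 0.06746
Node n2: branches {R8, R12, R13} → V_2 = 0.04625
Node n3: branches {R6, R13} → V_3 = -0.1940
Node n4: branches {R2, R9, R10, R11, R15, Isrc} → V_4 = 0.07044
Node n5: branches {R3, R5, R7, Isrc} → V_5 = -0.2025
Node n6: branches {R6, R7} → V_6 = -0.2008
Node n7: branches {R1, R3, R8, R11, R14, R15} → V_7 = 0.05474
Node n8: branches {R4, R10, R12} → V_8 = 0.04893

R_eq = 36.98 Ω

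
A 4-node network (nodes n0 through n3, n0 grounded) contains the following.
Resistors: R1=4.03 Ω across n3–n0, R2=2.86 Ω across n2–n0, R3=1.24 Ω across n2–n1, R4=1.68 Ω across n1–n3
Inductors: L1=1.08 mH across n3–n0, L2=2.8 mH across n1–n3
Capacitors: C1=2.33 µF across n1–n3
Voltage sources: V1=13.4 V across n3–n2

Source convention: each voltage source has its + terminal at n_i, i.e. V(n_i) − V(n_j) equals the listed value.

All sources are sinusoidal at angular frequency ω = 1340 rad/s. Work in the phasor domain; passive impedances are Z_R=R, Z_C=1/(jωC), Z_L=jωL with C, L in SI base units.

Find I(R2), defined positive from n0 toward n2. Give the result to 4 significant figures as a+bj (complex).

3.512-1.356j A

Apply KCL at each of the 3 non-ground nodes and solve the resulting linear system.
Node n1: branches {C1, R3, L2, R4} → V_1 = -4.092+2.479j
Node n2: branches {R2, R3, V1} → V_2 = -10.04+3.878j
Node n3: branches {R1, L1, C1, L2, R4, V1} → V_3 = 3.355+3.878j
Source currents: i(V1)=-8.313+2.484j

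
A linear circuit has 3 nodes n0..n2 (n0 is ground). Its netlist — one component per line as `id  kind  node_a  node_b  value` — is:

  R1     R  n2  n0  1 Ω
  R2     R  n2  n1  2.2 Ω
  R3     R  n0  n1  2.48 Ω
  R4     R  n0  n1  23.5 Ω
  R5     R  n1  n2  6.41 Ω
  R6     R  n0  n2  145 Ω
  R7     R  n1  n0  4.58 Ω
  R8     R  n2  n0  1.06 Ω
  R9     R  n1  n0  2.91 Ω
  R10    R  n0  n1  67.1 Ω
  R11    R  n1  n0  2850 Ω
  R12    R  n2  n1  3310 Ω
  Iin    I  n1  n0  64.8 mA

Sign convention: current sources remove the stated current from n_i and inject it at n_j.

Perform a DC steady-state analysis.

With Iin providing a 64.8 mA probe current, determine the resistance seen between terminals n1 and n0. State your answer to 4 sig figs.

Element admittances at DC:
  Y(R1) = 1.000 S between n2,n0
  Y(R2) = 0.4545 S between n2,n1
  Y(R3) = 0.4032 S between n0,n1
  Y(R4) = 0.04255 S between n0,n1
  Y(R5) = 0.1560 S between n1,n2
  Y(R6) = 0.006897 S between n0,n2
  Y(R7) = 0.2183 S between n1,n0
  Y(R8) = 0.9434 S between n2,n0
  Y(R9) = 0.3436 S between n1,n0
  Y(R10) = 0.01490 S between n0,n1
  Y(R11) = 0.0003509 S between n1,n0
  Y(R12) = 0.0003021 S between n2,n1
  Iin: injects 0.0648 A into n0 (from n1)
Assemble and solve the 2×2 MNA system:
  V(n1)=-0.04354  V(n2)=-0.01039

R_eq = 0.6720 Ω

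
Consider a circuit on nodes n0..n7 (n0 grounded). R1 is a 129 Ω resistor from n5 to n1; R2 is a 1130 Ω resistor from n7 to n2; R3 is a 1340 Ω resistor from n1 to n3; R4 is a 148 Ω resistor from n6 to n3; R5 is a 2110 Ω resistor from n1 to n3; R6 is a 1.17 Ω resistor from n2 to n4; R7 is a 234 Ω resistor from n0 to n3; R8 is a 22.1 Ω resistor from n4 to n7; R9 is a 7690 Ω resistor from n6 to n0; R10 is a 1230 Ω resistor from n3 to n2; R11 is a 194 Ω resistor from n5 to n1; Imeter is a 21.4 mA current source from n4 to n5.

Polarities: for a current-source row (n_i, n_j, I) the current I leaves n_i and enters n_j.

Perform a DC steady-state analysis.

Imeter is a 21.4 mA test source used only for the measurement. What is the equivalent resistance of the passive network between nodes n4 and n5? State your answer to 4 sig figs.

MNA unknowns: 7 node voltages V₁..V_7
R1: Y=0.007752 on G[5,1]
R2: Y=0.0008850 on G[7,2]
R3: Y=0.0007463 on G[1,3]
R4: Y=0.006757 on G[6,3]
R5: Y=0.0004739 on G[1,3]
R6: Y=0.8547 on G[2,4]
R7: Y=0.004274 on G[0,3]
R8: Y=0.04525 on G[4,7]
R9: Y=0.0001300 on G[6,0]
R10: Y=0.0008130 on G[3,2]
R11: Y=0.005155 on G[5,1]
Imeter: z[4]−=0.0214, z[5]+=0.0214
solve → V1=17.54, V2=-26.32, V3=0.000, V4=-26.35, V5=19.20, V6=0.000, V7=-26.35

R_eq = 2128. Ω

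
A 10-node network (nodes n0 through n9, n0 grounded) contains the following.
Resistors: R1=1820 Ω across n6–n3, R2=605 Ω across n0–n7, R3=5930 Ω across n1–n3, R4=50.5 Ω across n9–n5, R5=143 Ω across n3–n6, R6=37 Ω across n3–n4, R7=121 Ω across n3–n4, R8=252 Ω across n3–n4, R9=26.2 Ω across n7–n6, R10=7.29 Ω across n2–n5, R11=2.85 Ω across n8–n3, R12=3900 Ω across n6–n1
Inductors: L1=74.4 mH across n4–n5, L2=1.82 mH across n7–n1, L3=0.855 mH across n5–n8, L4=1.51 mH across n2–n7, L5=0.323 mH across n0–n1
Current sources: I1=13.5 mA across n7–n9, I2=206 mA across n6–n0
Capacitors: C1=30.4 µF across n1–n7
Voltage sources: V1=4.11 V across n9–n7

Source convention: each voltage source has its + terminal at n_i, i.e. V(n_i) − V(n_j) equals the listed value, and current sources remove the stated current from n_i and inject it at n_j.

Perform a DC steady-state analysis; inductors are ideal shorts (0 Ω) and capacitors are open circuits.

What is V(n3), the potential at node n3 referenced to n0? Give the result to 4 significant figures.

0.2047 V

Apply KCL at each of the 9 non-ground nodes and solve the resulting linear system.
Node n1: branches {R3, L2, C1, L5, R12} → V_1 = 0.000
Node n2: branches {L4, R10} → V_2 = 0.000
Node n3: branches {R1, R3, R5, R6, R7, R8, R11} → V_3 = 0.2047
Node n4: branches {L1, R6, R7, R8} → V_4 = 0.2947
Node n5: branches {L1, R4, L3, R10} → V_5 = 0.2947
Node n6: branches {R1, R5, R9, I2, R12} → V_6 = -4.448
Node n7: branches {R2, I1, L2, C1, L4, R9, V1} → V_7 = 0.000
Node n8: branches {L3, R11} → V_8 = 0.2947
Node n9: branches {I1, R4, V1} → V_9 = 4.110
Source currents: i(L1)=-0.003535, i(L2)=-0.2049, i(L3)=0.03159, i(L4)=0.04042, i(L5)=0.2060, i(V1)=-0.06205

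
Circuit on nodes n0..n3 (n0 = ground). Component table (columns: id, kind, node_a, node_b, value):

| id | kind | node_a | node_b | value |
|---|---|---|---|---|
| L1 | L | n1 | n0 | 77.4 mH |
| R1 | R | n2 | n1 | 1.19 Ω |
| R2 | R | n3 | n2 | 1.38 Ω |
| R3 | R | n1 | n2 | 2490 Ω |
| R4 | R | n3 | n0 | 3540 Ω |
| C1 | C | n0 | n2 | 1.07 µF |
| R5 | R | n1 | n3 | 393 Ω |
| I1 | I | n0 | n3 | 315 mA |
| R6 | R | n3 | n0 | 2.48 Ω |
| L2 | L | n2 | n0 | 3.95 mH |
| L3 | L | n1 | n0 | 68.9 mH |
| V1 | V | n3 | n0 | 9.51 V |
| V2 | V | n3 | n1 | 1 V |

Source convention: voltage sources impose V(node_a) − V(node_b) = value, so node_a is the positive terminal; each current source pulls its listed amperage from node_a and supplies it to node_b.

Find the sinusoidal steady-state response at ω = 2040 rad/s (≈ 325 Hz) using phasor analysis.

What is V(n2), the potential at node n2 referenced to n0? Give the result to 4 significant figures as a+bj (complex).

8.919+0.6946j V

MNA unknowns: 3 node voltages V₁..V_3 plus 2 source currents (V1, V2)
L1: Y=0.000-0.006333j on G[1,0]
R1: Y=0.8403+0.000j on G[2,1]
R2: Y=0.7246+0.000j on G[3,2]
R3: Y=0.0004016+0.000j on G[1,2]
R4: Y=0.0002825+0.000j on G[3,0]
C1: Y=0.000+0.002183j on G[0,2]
R5: Y=0.002545+0.000j on G[1,3]
I1: z[0]−=0.315, z[3]+=0.315
R6: Y=0.4032+0.000j on G[3,0]
L2: Y=0.000-0.1241j on G[2,0]
L3: Y=0.000-0.007115j on G[1,0]
V1: row V3−V0=9.51, i_V1 at 3,0
V2: row V3−V1=1, i_V2 at 3,1
solve → V1=8.510+0.000j, V2=8.919+0.6946j, V3=9.510+0.000j
aux → i_V1=-3.607+1.202j, i_V2=-0.3463-0.6984j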